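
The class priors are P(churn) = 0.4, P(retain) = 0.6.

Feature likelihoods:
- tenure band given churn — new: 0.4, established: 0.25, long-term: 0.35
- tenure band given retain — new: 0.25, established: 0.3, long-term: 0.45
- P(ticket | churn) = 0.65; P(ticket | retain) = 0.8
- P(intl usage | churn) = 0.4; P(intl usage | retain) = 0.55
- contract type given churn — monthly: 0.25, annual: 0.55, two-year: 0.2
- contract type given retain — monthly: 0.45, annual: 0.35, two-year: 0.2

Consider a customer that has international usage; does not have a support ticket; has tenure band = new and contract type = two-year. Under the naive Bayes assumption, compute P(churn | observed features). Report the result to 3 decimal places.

0.576

churn: 0.4 × 0.4 × (1−0.65) × 0.4 × 0.2 = 0.00448
retain: 0.6 × 0.25 × (1−0.8) × 0.55 × 0.2 = 0.0033
P(churn | x) = 0.00448 / 0.00778 ≈ 0.576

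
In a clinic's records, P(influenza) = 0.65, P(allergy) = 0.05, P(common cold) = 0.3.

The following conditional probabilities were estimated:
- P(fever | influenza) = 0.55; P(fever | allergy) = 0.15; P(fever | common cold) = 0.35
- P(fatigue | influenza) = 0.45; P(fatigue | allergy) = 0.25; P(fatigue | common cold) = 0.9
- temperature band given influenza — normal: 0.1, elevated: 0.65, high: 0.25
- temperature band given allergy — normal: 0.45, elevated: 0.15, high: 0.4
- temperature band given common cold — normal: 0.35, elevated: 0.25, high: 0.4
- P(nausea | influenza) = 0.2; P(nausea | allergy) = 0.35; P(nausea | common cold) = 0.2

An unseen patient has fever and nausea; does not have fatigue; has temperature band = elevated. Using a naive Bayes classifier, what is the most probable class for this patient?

influenza: 0.65 × 0.55 × (1−0.45) × 0.65 × 0.2 = 0.02556125
allergy: 0.05 × 0.15 × (1−0.25) × 0.15 × 0.35 = 0.0002953125
common cold: 0.3 × 0.35 × (1−0.9) × 0.25 × 0.2 = 0.000525
Highest score → influenza.

influenza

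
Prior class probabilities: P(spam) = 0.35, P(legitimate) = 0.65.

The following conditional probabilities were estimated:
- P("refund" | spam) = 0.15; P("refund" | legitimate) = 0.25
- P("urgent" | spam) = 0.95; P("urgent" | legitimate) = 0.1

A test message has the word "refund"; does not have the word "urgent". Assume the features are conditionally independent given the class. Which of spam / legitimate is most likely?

spam: 0.35 × 0.15 × (1−0.95) = 0.002625
legitimate: 0.65 × 0.25 × (1−0.1) = 0.14625
Highest score → legitimate.

legitimate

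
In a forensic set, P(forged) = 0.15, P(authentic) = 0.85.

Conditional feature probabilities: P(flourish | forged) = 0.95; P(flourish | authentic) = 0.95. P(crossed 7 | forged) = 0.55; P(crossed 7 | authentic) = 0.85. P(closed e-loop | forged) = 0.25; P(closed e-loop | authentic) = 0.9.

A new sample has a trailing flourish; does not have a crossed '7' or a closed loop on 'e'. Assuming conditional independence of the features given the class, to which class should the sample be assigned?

forged: 0.15 × 0.95 × (1−0.55) × (1−0.25) = 0.04809375
authentic: 0.85 × 0.95 × (1−0.85) × (1−0.9) = 0.0121125
Highest score → forged.

forged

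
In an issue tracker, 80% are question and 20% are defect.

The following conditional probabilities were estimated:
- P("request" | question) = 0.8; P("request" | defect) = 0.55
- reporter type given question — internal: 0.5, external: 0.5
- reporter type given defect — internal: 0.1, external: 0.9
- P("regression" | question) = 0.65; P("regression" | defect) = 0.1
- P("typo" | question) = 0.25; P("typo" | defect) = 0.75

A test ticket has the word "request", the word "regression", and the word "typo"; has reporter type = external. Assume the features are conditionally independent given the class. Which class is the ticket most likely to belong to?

question

question: 0.8 × 0.8 × 0.5 × 0.65 × 0.25 = 0.052
defect: 0.2 × 0.55 × 0.9 × 0.1 × 0.75 = 0.007425
Highest score → question.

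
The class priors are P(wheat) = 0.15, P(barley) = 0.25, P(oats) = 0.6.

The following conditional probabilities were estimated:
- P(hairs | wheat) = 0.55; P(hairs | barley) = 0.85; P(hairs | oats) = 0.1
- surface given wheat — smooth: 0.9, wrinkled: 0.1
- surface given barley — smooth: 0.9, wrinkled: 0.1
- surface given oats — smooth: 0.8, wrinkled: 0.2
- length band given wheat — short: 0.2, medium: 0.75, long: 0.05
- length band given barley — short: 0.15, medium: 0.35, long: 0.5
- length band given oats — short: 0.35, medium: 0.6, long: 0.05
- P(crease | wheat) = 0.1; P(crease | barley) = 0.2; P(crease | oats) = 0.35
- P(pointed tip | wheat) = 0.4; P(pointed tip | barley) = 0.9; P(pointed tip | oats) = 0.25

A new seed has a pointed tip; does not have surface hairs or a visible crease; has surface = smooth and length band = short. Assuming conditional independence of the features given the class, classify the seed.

oats

wheat: 0.15 × (1−0.55) × 0.9 × 0.2 × (1−0.1) × 0.4 = 0.004374
barley: 0.25 × (1−0.85) × 0.9 × 0.15 × (1−0.2) × 0.9 = 0.003645
oats: 0.6 × (1−0.1) × 0.8 × 0.35 × (1−0.35) × 0.25 = 0.02457
Highest score → oats.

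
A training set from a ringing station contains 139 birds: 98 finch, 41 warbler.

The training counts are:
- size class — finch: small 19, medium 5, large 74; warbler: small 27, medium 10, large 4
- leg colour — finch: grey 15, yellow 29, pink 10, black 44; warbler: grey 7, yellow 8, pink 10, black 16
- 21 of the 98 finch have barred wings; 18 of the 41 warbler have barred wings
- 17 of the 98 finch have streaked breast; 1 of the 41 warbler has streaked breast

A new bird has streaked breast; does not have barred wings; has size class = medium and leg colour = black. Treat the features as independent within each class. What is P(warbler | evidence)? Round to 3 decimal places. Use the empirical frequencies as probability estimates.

finch: (98/139) × (5/98) × (44/98) × (77/98) × (17/98) ≈ 0.00220125
warbler: (41/139) × (10/41) × (16/41) × (23/41) × (1/41) ≈ 0.000384133
P(warbler | x) = 0.000384133 / 0.002585383 ≈ 0.149

0.149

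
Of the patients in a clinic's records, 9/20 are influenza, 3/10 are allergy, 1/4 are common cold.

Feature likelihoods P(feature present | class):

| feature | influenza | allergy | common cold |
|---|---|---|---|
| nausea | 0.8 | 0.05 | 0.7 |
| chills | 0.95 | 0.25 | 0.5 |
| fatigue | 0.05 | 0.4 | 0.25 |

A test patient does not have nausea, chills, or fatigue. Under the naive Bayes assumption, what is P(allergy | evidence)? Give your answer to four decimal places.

0.7983

influenza: 0.45 × (1−0.8) × (1−0.95) × (1−0.05) = 0.004275
allergy: 0.3 × (1−0.05) × (1−0.25) × (1−0.4) = 0.12825
common cold: 0.25 × (1−0.7) × (1−0.5) × (1−0.25) = 0.028125
P(allergy | x) = 0.12825 / 0.16065 ≈ 0.7983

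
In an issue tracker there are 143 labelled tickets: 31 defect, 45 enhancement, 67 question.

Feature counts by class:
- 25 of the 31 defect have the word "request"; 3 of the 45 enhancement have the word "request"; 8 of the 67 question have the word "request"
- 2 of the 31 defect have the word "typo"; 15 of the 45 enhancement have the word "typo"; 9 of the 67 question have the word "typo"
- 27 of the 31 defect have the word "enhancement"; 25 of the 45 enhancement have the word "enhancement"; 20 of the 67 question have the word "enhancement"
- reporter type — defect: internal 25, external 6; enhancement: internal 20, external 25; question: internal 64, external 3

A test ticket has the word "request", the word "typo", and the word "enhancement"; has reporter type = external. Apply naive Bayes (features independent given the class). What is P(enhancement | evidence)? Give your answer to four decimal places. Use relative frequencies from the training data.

defect: (31/143) × (25/31) × (2/31) × (27/31) × (6/31) ≈ 0.00190136
enhancement: (45/143) × (3/45) × (15/45) × (25/45) × (25/45) ≈ 0.00215834
question: (67/143) × (8/67) × (9/67) × (20/67) × (3/67) ≈ 0.000100444
P(enhancement | x) = 0.00215834 / 0.004160144 ≈ 0.5188

0.5188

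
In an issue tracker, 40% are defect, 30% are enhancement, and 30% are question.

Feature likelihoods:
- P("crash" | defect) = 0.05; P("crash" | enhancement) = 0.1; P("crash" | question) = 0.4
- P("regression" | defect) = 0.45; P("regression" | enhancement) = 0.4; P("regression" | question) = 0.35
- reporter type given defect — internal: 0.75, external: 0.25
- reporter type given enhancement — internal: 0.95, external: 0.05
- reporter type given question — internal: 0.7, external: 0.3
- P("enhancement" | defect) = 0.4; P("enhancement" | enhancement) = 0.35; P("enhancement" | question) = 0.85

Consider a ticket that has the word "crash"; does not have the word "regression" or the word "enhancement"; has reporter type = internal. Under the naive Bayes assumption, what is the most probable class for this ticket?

enhancement

defect: 0.4 × 0.05 × (1−0.45) × 0.75 × (1−0.4) = 0.00495
enhancement: 0.3 × 0.1 × (1−0.4) × 0.95 × (1−0.35) = 0.011115
question: 0.3 × 0.4 × (1−0.35) × 0.7 × (1−0.85) = 0.00819
Highest score → enhancement.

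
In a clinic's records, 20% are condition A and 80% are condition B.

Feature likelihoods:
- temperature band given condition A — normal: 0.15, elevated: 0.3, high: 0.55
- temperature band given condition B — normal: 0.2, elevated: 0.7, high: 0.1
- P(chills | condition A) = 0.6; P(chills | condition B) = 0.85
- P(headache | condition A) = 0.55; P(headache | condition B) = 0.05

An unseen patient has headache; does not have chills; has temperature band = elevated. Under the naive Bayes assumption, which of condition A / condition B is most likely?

condition A

condition A: 0.2 × 0.3 × (1−0.6) × 0.55 = 0.0132
condition B: 0.8 × 0.7 × (1−0.85) × 0.05 = 0.0042
Highest score → condition A.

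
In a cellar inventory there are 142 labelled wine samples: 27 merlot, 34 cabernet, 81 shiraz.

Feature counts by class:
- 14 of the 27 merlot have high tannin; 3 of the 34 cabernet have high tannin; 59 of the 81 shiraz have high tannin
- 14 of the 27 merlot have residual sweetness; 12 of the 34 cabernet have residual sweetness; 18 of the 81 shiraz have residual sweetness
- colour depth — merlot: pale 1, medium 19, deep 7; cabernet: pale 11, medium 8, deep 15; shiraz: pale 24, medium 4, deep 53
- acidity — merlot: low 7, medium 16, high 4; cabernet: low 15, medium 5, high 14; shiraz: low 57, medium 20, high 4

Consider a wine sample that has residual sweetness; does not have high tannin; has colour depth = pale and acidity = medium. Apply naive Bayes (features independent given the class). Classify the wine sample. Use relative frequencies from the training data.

merlot: (27/142) × (13/27) × (14/27) × (1/27) × (16/27) ≈ 0.00104187
cabernet: (34/142) × (31/34) × (12/34) × (11/34) × (5/34) ≈ 0.0036659
shiraz: (81/142) × (22/81) × (18/81) × (24/81) × (20/81) ≈ 0.0025188
Highest score → cabernet.

cabernet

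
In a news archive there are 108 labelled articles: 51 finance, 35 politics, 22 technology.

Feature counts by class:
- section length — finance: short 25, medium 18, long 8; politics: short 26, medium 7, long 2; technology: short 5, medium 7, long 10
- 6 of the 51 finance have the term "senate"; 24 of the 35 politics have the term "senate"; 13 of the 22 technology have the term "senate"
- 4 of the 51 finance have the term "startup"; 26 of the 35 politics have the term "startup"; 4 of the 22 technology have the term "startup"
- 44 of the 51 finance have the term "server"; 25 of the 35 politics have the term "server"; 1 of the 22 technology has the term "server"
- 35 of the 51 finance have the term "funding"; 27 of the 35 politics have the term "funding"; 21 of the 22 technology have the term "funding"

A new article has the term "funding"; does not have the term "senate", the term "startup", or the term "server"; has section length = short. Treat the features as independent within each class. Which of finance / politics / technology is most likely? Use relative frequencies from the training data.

finance: (51/108) × (25/51) × (45/51) × (47/51) × (7/51) × (35/51) ≈ 0.0177301
politics: (35/108) × (26/35) × (11/35) × (9/35) × (10/35) × (27/35) ≈ 0.00428821
technology: (22/108) × (5/22) × (9/22) × (18/22) × (21/22) × (21/22) ≈ 0.0141192
Highest score → finance.

finance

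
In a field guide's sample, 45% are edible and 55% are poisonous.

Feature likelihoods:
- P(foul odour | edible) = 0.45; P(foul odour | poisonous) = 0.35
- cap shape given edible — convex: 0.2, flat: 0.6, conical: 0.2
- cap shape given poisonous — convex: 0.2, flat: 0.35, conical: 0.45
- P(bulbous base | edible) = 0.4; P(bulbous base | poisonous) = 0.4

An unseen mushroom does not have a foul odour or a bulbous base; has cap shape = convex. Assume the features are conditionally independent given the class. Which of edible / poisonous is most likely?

edible: 0.45 × (1−0.45) × 0.2 × (1−0.4) = 0.0297
poisonous: 0.55 × (1−0.35) × 0.2 × (1−0.4) = 0.0429
Highest score → poisonous.

poisonous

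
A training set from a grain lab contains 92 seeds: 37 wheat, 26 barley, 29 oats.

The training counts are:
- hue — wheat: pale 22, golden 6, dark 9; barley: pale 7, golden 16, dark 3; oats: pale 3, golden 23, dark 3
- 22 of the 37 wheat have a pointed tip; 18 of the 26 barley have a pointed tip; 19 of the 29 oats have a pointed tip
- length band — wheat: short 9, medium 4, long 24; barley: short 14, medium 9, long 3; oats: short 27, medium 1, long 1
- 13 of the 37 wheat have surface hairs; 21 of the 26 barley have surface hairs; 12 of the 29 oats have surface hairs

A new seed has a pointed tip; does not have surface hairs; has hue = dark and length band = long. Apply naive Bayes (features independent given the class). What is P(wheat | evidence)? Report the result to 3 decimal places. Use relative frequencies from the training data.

0.963

wheat: (37/92) × (9/37) × (22/37) × (24/37) × (24/37) ≈ 0.0244734
barley: (26/92) × (3/26) × (18/26) × (3/26) × (5/26) ≈ 0.00050093
oats: (29/92) × (3/29) × (19/29) × (1/29) × (17/29) ≈ 0.000431859
P(wheat | x) = 0.0244734 / 0.025406189 ≈ 0.963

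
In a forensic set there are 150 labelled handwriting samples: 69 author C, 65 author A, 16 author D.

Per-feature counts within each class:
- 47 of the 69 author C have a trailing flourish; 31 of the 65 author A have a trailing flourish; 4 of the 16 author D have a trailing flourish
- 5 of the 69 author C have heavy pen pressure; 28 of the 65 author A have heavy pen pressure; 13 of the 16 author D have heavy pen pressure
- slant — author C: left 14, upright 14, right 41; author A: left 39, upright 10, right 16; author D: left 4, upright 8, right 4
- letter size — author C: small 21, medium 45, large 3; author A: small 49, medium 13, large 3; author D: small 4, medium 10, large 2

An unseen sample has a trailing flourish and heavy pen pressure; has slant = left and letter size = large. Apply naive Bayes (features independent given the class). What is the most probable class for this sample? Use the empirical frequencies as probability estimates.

author C: (69/150) × (47/69) × (5/69) × (14/69) × (3/69) ≈ 0.000200299
author A: (65/150) × (31/65) × (28/65) × (39/65) × (3/65) ≈ 0.00246533
author D: (16/150) × (4/16) × (13/16) × (4/16) × (2/16) ≈ 0.000677083
Highest score → author A.

author A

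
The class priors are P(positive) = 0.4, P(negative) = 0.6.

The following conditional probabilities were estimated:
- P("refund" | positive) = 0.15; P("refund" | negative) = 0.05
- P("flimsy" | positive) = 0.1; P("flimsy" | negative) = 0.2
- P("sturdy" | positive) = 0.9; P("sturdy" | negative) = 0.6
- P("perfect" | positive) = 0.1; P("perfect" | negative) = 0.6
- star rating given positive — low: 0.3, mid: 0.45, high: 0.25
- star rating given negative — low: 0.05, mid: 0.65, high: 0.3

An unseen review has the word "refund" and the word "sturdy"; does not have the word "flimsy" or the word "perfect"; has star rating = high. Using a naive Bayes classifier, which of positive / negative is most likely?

positive: 0.4 × 0.15 × (1−0.1) × 0.9 × (1−0.1) × 0.25 = 0.010935
negative: 0.6 × 0.05 × (1−0.2) × 0.6 × (1−0.6) × 0.3 = 0.001728
Highest score → positive.

positive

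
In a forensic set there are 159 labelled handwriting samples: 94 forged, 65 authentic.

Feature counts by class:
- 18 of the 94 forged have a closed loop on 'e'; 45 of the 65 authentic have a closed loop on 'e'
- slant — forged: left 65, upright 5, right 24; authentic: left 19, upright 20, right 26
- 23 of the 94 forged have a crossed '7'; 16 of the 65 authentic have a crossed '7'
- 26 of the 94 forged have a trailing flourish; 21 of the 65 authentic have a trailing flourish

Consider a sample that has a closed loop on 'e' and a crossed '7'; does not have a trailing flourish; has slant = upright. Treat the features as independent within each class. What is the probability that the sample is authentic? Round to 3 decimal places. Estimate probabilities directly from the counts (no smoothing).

0.932

forged: (94/159) × (18/94) × (5/94) × (23/94) × (68/94) ≈ 0.00106586
authentic: (65/159) × (45/65) × (20/65) × (16/65) × (44/65) ≈ 0.0145104
P(authentic | x) = 0.0145104 / 0.01557626 ≈ 0.932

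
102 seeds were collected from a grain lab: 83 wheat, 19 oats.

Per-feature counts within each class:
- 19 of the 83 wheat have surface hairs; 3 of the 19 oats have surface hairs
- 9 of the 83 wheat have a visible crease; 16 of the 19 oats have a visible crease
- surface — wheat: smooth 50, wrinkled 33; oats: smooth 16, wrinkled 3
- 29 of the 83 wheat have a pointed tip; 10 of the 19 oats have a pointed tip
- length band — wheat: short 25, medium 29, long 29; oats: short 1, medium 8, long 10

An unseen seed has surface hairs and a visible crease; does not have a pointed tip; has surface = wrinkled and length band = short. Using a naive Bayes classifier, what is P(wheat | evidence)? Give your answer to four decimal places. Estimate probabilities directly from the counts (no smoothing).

0.9417

wheat: (83/102) × (19/83) × (9/83) × (33/83) × (54/83) × (25/83) ≈ 0.00157373
oats: (19/102) × (3/19) × (16/19) × (3/19) × (9/19) × (1/19) ≈ 0.0000974968
P(wheat | x) = 0.00157373 / 0.0016712268 ≈ 0.9417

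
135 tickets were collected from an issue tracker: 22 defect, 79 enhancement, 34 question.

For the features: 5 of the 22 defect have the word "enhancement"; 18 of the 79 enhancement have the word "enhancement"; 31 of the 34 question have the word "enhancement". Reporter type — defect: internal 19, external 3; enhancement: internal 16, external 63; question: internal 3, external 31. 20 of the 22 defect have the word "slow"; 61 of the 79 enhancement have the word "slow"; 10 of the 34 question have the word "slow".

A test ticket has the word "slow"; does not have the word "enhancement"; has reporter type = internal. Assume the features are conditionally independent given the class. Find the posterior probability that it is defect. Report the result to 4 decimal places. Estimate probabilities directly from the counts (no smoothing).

defect: (22/135) × (17/22) × (19/22) × (20/22) ≈ 0.0988675
enhancement: (79/135) × (61/79) × (16/79) × (61/79) ≈ 0.0706629
question: (34/135) × (3/34) × (3/34) × (10/34) ≈ 0.000576701
P(defect | x) = 0.0988675 / 0.170107101 ≈ 0.5812

0.5812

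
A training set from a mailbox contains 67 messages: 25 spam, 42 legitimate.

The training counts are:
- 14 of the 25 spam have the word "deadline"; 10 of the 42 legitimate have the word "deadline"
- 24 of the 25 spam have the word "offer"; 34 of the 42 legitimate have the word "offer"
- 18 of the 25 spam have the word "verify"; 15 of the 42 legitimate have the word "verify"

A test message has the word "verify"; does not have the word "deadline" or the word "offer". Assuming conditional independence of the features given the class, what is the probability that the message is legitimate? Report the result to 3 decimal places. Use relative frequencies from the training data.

spam: (25/67) × (11/25) × (1/25) × (18/25) ≈ 0.00472836
legitimate: (42/67) × (32/42) × (8/42) × (15/42) ≈ 0.0324906
P(legitimate | x) = 0.0324906 / 0.03721896 ≈ 0.873

0.873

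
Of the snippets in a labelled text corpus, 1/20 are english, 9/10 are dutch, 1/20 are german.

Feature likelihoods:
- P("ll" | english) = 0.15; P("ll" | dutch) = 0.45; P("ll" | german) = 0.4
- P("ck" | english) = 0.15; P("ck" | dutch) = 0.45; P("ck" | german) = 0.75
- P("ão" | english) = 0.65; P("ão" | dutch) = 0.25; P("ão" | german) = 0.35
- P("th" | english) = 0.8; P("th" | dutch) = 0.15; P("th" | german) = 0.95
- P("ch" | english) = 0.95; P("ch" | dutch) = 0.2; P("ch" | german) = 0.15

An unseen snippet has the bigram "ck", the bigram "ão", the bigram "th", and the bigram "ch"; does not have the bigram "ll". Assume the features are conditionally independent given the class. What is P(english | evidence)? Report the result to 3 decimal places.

english: 0.05 × (1−0.15) × 0.15 × 0.65 × 0.8 × 0.95 = 0.00314925
dutch: 0.9 × (1−0.45) × 0.45 × 0.25 × 0.15 × 0.2 = 0.001670625
german: 0.05 × (1−0.4) × 0.75 × 0.35 × 0.95 × 0.15 = 0.0011221875
P(english | x) = 0.00314925 / 0.0059420625 ≈ 0.530

0.530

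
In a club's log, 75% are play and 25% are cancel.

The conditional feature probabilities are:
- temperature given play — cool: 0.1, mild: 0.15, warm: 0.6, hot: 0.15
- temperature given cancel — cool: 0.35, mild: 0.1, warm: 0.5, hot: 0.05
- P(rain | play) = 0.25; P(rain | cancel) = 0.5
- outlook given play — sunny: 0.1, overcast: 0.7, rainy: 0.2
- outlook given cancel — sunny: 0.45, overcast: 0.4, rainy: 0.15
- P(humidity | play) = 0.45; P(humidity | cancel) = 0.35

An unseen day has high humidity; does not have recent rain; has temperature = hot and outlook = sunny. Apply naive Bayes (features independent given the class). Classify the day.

play

play: 0.75 × 0.15 × (1−0.25) × 0.1 × 0.45 = 0.003796875
cancel: 0.25 × 0.05 × (1−0.5) × 0.45 × 0.35 = 0.000984375
Highest score → play.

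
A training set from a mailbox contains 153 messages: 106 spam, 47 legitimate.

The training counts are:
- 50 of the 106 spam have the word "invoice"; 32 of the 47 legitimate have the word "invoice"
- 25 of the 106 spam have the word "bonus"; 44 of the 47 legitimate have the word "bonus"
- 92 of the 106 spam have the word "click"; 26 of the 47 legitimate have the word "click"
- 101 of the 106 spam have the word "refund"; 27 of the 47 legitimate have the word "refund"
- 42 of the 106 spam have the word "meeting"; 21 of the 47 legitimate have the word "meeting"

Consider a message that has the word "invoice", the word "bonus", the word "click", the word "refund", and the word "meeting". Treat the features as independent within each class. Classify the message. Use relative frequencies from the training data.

legitimate

spam: (106/153) × (50/106) × (25/106) × (92/106) × (101/106) × (42/106) ≈ 0.0252554
legitimate: (47/153) × (32/47) × (44/47) × (26/47) × (27/47) × (21/47) ≈ 0.027802
Highest score → legitimate.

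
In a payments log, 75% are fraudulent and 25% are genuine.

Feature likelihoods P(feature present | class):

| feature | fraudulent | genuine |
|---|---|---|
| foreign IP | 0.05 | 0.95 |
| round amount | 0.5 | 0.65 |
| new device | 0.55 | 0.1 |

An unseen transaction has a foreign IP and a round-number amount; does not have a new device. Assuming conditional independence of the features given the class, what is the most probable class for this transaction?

genuine

fraudulent: 0.75 × 0.05 × 0.5 × (1−0.55) = 0.0084375
genuine: 0.25 × 0.95 × 0.65 × (1−0.1) = 0.1389375
Highest score → genuine.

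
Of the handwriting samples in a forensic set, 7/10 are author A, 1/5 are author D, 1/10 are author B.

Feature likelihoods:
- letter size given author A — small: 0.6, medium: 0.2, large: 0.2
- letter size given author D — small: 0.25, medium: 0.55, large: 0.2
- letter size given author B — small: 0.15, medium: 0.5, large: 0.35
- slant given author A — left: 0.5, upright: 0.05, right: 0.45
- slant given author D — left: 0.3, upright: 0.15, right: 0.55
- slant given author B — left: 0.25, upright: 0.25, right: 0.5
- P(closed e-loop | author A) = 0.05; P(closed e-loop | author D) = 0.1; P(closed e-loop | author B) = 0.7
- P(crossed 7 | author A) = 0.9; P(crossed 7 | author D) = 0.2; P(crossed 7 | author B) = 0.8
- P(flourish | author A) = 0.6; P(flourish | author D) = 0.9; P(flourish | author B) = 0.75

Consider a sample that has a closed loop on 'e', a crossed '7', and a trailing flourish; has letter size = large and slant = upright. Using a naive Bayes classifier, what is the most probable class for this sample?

author B

author A: 0.7 × 0.2 × 0.05 × 0.05 × 0.9 × 0.6 = 0.000189
author D: 0.2 × 0.2 × 0.15 × 0.1 × 0.2 × 0.9 = 0.000108
author B: 0.1 × 0.35 × 0.25 × 0.7 × 0.8 × 0.75 = 0.003675
Highest score → author B.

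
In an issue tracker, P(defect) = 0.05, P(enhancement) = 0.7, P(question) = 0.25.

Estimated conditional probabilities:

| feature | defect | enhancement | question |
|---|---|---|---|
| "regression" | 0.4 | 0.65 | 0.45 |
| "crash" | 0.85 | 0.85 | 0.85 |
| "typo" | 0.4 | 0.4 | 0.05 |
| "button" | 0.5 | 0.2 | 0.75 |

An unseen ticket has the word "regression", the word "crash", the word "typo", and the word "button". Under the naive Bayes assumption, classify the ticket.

enhancement

defect: 0.05 × 0.4 × 0.85 × 0.4 × 0.5 = 0.0034
enhancement: 0.7 × 0.65 × 0.85 × 0.4 × 0.2 = 0.03094
question: 0.25 × 0.45 × 0.85 × 0.05 × 0.75 = 0.0035859375
Highest score → enhancement.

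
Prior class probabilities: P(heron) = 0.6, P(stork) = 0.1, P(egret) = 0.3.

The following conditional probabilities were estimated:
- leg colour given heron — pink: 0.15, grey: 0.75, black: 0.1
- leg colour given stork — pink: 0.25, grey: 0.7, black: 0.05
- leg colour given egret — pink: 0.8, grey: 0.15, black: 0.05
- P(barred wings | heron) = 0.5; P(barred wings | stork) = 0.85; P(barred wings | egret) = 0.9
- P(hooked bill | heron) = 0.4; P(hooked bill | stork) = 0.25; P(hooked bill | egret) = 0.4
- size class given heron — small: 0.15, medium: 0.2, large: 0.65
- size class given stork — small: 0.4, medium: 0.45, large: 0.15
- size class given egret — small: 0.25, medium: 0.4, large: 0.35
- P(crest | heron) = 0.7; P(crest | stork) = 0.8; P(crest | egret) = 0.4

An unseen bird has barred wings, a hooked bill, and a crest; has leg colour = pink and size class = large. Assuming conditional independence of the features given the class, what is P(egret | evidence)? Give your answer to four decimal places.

0.5781

heron: 0.6 × 0.15 × 0.5 × 0.4 × 0.65 × 0.7 = 0.00819
stork: 0.1 × 0.25 × 0.85 × 0.25 × 0.15 × 0.8 = 0.0006375
egret: 0.3 × 0.8 × 0.9 × 0.4 × 0.35 × 0.4 = 0.012096
P(egret | x) = 0.012096 / 0.0209235 ≈ 0.5781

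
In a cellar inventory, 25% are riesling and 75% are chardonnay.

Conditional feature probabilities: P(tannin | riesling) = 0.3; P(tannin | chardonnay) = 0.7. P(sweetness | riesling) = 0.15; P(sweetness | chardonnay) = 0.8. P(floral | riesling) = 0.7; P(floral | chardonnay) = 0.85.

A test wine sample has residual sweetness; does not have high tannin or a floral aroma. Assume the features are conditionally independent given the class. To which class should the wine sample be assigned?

chardonnay

riesling: 0.25 × (1−0.3) × 0.15 × (1−0.7) = 0.007875
chardonnay: 0.75 × (1−0.7) × 0.8 × (1−0.85) = 0.027
Highest score → chardonnay.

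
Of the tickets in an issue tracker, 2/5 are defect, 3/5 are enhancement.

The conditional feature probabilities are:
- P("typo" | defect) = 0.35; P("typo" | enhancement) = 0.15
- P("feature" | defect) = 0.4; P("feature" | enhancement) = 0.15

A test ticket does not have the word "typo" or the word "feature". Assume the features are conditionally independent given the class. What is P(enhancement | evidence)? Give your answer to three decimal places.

0.735

defect: 0.4 × (1−0.35) × (1−0.4) = 0.156
enhancement: 0.6 × (1−0.15) × (1−0.15) = 0.4335
P(enhancement | x) = 0.4335 / 0.5895 ≈ 0.735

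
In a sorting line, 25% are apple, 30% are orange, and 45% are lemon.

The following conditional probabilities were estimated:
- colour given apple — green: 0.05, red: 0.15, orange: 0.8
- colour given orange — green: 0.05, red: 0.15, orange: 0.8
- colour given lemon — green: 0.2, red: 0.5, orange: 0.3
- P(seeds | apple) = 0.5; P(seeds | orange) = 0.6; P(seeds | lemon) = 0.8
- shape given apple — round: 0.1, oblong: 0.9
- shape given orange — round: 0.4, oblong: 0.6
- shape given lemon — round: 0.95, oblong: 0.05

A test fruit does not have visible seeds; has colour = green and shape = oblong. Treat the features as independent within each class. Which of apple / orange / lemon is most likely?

apple: 0.25 × 0.05 × (1−0.5) × 0.9 = 0.005625
orange: 0.3 × 0.05 × (1−0.6) × 0.6 = 0.0036
lemon: 0.45 × 0.2 × (1−0.8) × 0.05 = 0.0009
Highest score → apple.

apple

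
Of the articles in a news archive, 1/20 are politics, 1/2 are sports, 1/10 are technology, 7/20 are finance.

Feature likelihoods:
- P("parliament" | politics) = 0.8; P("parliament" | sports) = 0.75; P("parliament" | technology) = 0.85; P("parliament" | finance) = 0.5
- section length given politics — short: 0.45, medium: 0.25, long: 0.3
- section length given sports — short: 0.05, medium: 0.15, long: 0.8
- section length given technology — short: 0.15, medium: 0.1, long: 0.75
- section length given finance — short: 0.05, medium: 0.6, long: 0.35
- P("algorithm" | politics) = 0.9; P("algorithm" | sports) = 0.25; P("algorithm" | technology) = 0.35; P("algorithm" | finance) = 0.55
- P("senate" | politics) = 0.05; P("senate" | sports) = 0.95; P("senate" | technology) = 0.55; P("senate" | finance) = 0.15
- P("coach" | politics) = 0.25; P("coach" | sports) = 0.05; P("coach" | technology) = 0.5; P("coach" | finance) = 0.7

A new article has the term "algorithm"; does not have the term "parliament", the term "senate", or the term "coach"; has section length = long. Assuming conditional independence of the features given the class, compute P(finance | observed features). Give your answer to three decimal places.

0.682

politics: 0.05 × (1−0.8) × 0.3 × 0.9 × (1−0.05) × (1−0.25) = 0.00192375
sports: 0.5 × (1−0.75) × 0.8 × 0.25 × (1−0.95) × (1−0.05) = 0.0011875
technology: 0.1 × (1−0.85) × 0.75 × 0.35 × (1−0.55) × (1−0.5) = 0.0008859375
finance: 0.35 × (1−0.5) × 0.35 × 0.55 × (1−0.15) × (1−0.7) = 0.0085903125
P(finance | x) = 0.0085903125 / 0.0125875 ≈ 0.682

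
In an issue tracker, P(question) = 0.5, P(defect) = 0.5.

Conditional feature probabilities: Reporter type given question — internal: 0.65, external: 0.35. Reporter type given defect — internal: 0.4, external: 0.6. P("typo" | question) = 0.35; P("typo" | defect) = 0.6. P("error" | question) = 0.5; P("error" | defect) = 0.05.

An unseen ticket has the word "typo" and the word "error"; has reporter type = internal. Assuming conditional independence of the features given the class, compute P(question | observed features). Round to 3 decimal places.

question: 0.5 × 0.65 × 0.35 × 0.5 = 0.056875
defect: 0.5 × 0.4 × 0.6 × 0.05 = 0.006
P(question | x) = 0.056875 / 0.062875 ≈ 0.905

0.905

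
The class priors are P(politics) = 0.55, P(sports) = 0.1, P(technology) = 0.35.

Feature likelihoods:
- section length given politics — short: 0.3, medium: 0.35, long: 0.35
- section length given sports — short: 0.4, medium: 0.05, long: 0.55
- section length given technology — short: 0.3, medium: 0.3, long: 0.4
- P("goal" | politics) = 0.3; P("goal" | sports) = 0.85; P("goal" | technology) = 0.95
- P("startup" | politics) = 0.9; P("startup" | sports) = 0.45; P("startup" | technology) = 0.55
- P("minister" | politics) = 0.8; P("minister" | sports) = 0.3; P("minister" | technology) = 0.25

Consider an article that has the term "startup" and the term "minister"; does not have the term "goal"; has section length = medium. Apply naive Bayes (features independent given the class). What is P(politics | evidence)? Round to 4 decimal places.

0.9916

politics: 0.55 × 0.35 × (1−0.3) × 0.9 × 0.8 = 0.09702
sports: 0.1 × 0.05 × (1−0.85) × 0.45 × 0.3 = 0.00010125
technology: 0.35 × 0.3 × (1−0.95) × 0.55 × 0.25 = 0.000721875
P(politics | x) = 0.09702 / 0.097843125 ≈ 0.9916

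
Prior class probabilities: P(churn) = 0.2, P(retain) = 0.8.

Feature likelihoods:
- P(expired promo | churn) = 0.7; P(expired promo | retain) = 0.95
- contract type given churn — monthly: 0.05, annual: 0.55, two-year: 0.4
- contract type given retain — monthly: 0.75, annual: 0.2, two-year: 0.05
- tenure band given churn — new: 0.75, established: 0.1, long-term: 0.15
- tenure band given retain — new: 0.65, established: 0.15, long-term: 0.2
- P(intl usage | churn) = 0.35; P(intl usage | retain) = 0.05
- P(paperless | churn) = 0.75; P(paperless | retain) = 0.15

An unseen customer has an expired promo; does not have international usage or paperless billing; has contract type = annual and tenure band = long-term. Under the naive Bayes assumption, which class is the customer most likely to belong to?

churn: 0.2 × 0.7 × 0.55 × 0.15 × (1−0.35) × (1−0.75) = 0.001876875
retain: 0.8 × 0.95 × 0.2 × 0.2 × (1−0.05) × (1−0.15) = 0.024548
Highest score → retain.

retain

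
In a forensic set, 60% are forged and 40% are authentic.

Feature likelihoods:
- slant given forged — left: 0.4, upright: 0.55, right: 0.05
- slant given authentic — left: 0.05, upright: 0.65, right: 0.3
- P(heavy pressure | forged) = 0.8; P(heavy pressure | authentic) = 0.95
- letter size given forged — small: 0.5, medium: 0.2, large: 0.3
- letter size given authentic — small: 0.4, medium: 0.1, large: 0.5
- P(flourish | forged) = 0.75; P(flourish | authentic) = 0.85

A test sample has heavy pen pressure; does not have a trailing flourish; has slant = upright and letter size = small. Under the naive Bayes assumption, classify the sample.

forged

forged: 0.6 × 0.55 × 0.8 × 0.5 × (1−0.75) = 0.033
authentic: 0.4 × 0.65 × 0.95 × 0.4 × (1−0.85) = 0.01482
Highest score → forged.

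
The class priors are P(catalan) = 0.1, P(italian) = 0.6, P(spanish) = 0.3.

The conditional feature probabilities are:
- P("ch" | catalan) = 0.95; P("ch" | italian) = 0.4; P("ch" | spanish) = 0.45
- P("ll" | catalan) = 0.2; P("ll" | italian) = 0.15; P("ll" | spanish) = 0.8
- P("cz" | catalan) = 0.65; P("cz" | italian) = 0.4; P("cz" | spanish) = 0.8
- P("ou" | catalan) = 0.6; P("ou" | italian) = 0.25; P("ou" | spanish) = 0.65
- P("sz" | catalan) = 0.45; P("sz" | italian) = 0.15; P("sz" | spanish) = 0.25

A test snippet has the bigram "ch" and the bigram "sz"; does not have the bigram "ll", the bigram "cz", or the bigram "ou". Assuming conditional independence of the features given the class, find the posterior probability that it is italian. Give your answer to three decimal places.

catalan: 0.1 × 0.95 × (1−0.2) × (1−0.65) × (1−0.6) × 0.45 = 0.004788
italian: 0.6 × 0.4 × (1−0.15) × (1−0.4) × (1−0.25) × 0.15 = 0.01377
spanish: 0.3 × 0.45 × (1−0.8) × (1−0.8) × (1−0.65) × 0.25 = 0.0004725
P(italian | x) = 0.01377 / 0.0190305 ≈ 0.724

0.724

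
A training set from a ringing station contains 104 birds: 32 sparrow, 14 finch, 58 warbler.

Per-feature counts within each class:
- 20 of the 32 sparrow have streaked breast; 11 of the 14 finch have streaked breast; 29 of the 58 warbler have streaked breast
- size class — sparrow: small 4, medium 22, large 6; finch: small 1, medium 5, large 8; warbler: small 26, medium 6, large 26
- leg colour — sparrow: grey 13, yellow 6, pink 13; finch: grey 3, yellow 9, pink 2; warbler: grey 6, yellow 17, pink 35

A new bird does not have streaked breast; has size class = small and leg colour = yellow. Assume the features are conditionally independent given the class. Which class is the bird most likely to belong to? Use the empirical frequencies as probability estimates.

warbler

sparrow: (32/104) × (12/32) × (4/32) × (6/32) ≈ 0.00270433
finch: (14/104) × (3/14) × (1/14) × (9/14) ≈ 0.00132457
warbler: (58/104) × (29/58) × (26/58) × (17/58) ≈ 0.0366379
Highest score → warbler.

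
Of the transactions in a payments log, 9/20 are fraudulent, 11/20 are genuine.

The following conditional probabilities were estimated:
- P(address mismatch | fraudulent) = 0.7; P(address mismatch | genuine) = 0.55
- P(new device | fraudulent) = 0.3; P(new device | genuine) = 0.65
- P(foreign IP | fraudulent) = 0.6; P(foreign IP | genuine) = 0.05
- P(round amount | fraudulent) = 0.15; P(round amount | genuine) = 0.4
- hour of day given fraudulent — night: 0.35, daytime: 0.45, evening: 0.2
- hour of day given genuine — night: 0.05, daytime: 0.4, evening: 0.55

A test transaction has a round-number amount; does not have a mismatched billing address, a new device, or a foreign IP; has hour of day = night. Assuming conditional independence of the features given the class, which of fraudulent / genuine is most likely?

fraudulent

fraudulent: 0.45 × (1−0.7) × (1−0.3) × (1−0.6) × 0.15 × 0.35 = 0.0019845
genuine: 0.55 × (1−0.55) × (1−0.65) × (1−0.05) × 0.4 × 0.05 = 0.001645875
Highest score → fraudulent.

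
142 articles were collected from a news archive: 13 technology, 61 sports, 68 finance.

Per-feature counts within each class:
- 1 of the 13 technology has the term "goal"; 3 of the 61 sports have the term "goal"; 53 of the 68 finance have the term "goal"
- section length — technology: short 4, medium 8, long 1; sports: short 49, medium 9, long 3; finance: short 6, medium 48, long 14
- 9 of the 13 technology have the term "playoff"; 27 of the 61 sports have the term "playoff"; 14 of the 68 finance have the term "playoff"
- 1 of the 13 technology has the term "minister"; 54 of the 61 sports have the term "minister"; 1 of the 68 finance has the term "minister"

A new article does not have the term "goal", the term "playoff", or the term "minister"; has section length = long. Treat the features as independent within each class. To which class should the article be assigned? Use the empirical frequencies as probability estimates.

technology: (13/142) × (12/13) × (1/13) × (4/13) × (12/13) ≈ 0.00184631
sports: (61/142) × (58/61) × (3/61) × (34/61) × (7/61) ≈ 0.00128484
finance: (68/142) × (15/68) × (14/68) × (54/68) × (67/68) ≈ 0.0170166
Highest score → finance.

finance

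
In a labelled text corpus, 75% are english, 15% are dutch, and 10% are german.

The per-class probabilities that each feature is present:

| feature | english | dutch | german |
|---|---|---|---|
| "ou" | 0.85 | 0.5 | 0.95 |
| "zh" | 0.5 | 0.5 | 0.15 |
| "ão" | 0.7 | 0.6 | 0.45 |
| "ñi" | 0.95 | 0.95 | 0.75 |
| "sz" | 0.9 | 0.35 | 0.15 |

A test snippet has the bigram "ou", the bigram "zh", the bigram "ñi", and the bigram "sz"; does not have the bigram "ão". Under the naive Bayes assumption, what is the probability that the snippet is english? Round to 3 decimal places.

0.933

english: 0.75 × 0.85 × 0.5 × (1−0.7) × 0.95 × 0.9 = 0.081759375
dutch: 0.15 × 0.5 × 0.5 × (1−0.6) × 0.95 × 0.35 = 0.0049875
german: 0.1 × 0.95 × 0.15 × (1−0.45) × 0.75 × 0.15 = 0.00088171875
P(english | x) = 0.081759375 / 0.08762859375 ≈ 0.933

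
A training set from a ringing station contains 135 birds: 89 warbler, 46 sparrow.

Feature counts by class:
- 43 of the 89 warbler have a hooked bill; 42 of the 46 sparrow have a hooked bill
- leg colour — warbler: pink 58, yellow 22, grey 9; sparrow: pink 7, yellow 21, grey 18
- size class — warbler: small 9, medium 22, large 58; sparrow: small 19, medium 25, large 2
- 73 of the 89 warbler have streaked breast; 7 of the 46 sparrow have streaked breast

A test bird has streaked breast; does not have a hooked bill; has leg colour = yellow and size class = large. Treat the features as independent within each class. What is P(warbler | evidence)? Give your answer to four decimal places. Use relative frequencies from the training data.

warbler: (89/135) × (46/89) × (22/89) × (58/89) × (73/89) ≈ 0.0450223
sparrow: (46/135) × (4/46) × (21/46) × (2/46) × (7/46) ≈ 0.0000894953
P(warbler | x) = 0.0450223 / 0.0451117953 ≈ 0.9980

0.9980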